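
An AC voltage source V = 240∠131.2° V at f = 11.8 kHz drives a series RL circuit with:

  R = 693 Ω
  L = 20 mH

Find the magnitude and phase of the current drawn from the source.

Step 1 — Angular frequency: ω = 2π·f = 2π·1.18e+04 = 7.414e+04 rad/s.
Step 2 — Component impedances:
  R: Z = R = 693 Ω
  L: Z = jωL = j·7.414e+04·0.02 = 0 + j1483 Ω
Step 3 — Series combination: Z_total = R + L = 693 + j1483 Ω = 1637∠65.0° Ω.
Step 4 — Source phasor: V = 240∠131.2° V = -158.1 + j180.6 V.
Step 5 — Ohm's law: I = V / Z_total = (-158.1 + j180.6) / (693 + j1483) = 0.05906 + j0.1342 A.
Step 6 — Convert to polar: |I| = 0.1466 A, ∠I = 66.2°.

I = 0.1466∠66.2° A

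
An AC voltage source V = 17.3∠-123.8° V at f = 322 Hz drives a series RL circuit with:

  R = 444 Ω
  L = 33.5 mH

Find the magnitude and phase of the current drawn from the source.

Step 1 — Angular frequency: ω = 2π·f = 2π·322 = 2023 rad/s.
Step 2 — Component impedances:
  R: Z = R = 444 Ω
  L: Z = jωL = j·2023·0.0335 = 0 + j67.78 Ω
Step 3 — Series combination: Z_total = R + L = 444 + j67.78 Ω = 449.1∠8.7° Ω.
Step 4 — Source phasor: V = 17.3∠-123.8° V = -9.624 - j14.38 V.
Step 5 — Ohm's law: I = V / Z_total = (-9.624 - j14.38) / (444 + j67.78) = -0.02601 - j0.02841 A.
Step 6 — Convert to polar: |I| = 0.03852 A, ∠I = -132.5°.

I = 0.03852∠-132.5° A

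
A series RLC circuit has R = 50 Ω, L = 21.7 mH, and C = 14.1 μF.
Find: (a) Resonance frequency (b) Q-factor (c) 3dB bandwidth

Step 1 — Resonance: ω₀ = 1/√(LC) = 1/√(0.0217·1.41e-05) = 1808 rad/s.
Step 2 — f₀ = ω₀/(2π) = 287.7 Hz.
Step 3 — Series Q: Q = ω₀L/R = 1808·0.0217/50 = 0.7846.
Step 4 — Bandwidth: Δω = ω₀/Q = 2304 rad/s; BW = Δω/(2π) = 366.7 Hz.

(a) f₀ = 287.7 Hz  (b) Q = 0.7846  (c) BW = 366.7 Hz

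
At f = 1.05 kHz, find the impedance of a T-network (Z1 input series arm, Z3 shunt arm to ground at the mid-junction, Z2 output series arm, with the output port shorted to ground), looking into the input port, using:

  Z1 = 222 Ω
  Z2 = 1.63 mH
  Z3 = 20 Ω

Step 1 — Angular frequency: ω = 2π·f = 2π·1050 = 6597 rad/s.
Step 2 — Component impedances:
  Z1: Z = R = 222 Ω
  Z2: Z = jωL = j·6597·0.00163 = 0 + j10.75 Ω
  Z3: Z = R = 20 Ω
Step 3 — With the output port shorted to ground, the output series arm Z2 runs from the junction to ground; the shunt arm Z3 also runs from the junction to ground. They appear in parallel: Z3 || Z2 = 4.485 + j8.342 Ω.
Step 4 — Series with input arm Z1: Z_in = Z1 + (Z3 || Z2) = 226.5 + j8.342 Ω = 226.6∠2.1° Ω.

Z = 226.5 + j8.342 Ω = 226.6∠2.1° Ω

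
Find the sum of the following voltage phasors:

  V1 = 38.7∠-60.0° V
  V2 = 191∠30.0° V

Step 1 — Convert each phasor to rectangular form:
  V1 = 38.7·(cos(-60.0°) + j·sin(-60.0°)) = 19.35 - j33.52 V
  V2 = 191·(cos(30.0°) + j·sin(30.0°)) = 165.4 + j95.5 V
Step 2 — Sum components: V_total = 184.8 + j61.98 V.
Step 3 — Convert to polar: |V_total| = 194.9 V, ∠V_total = 18.5°.

V_total = 194.9∠18.5° V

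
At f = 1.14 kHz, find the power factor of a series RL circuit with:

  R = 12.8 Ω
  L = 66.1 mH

Step 1 — Angular frequency: ω = 2π·f = 2π·1140 = 7163 rad/s.
Step 2 — Component impedances:
  R: Z = R = 12.8 Ω
  L: Z = jωL = j·7163·0.0661 = 0 + j473.5 Ω
Step 3 — Series combination: Z_total = R + L = 12.8 + j473.5 Ω = 473.6∠88.5° Ω.
Step 4 — Power factor: PF = cos(φ) = Re(Z)/|Z| = 12.8/473.64 = 0.02702.
Step 5 — Type: Im(Z) = 473.5 ⇒ lagging (phase φ = 88.5°).

PF = 0.02702 (lagging, φ = 88.5°)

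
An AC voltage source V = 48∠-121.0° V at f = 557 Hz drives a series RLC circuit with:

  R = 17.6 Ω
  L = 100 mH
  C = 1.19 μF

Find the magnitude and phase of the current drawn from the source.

Step 1 — Angular frequency: ω = 2π·f = 2π·557 = 3500 rad/s.
Step 2 — Component impedances:
  R: Z = R = 17.6 Ω
  L: Z = jωL = j·3500·0.1 = 0 + j350 Ω
  C: Z = 1/(jωC) = -j/(ω·C) = 0 - j240.1 Ω
Step 3 — Series combination: Z_total = R + L + C = 17.6 + j109.9 Ω = 111.3∠80.9° Ω.
Step 4 — Source phasor: V = 48∠-121.0° V = -24.72 - j41.14 V.
Step 5 — Ohm's law: I = V / Z_total = (-24.72 - j41.14) / (17.6 + j109.9) = -0.4003 + j0.1609 A.
Step 6 — Convert to polar: |I| = 0.4314 A, ∠I = 158.1°.

I = 0.4314∠158.1° A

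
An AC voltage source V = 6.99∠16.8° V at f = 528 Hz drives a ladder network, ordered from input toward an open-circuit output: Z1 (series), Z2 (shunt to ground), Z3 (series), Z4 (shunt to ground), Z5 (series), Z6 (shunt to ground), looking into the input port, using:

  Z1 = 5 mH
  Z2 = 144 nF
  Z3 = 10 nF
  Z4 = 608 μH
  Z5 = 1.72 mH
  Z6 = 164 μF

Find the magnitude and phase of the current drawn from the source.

Step 1 — Angular frequency: ω = 2π·f = 2π·528 = 3318 rad/s.
Step 2 — Component impedances:
  Z1: Z = jωL = j·3318·0.005 = 0 + j16.59 Ω
  Z2: Z = 1/(jωC) = -j/(ω·C) = 0 - j2093 Ω
  Z3: Z = 1/(jωC) = -j/(ω·C) = 0 - j3.014e+04 Ω
  Z4: Z = jωL = j·3318·0.000608 = 0 + j2.017 Ω
  Z5: Z = jωL = j·3318·0.00172 = 0 + j5.706 Ω
  Z6: Z = 1/(jωC) = -j/(ω·C) = 0 - j1.838 Ω
Step 3 — Ladder network (open output): work backward from the far end, alternating series and parallel combinations. Z_in = 0 - j1941 Ω = 1941∠-90.0° Ω.
Step 4 — Source phasor: V = 6.99∠16.8° V = 6.692 + j2.02 V.
Step 5 — Ohm's law: I = V / Z_total = (6.692 + j2.02) / (0 - j1941) = -0.001041 + j0.003448 A.
Step 6 — Convert to polar: |I| = 0.003602 A, ∠I = 106.8°.

I = 0.003602∠106.8° A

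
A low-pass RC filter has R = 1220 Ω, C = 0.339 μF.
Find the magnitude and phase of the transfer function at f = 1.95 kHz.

Step 1 — Angular frequency: ω = 2π·1950 = 1.225e+04 rad/s.
Step 2 — Transfer function: H(jω) = 1/(1 + jωRC).
Step 3 — Denominator: 1 + jωRC = 1 + j·1.225e+04·1220·3.39e-07 = 1 + j5.067.
Step 4 — H = 0.03749 - j0.1899.
Step 5 — Magnitude: |H| = 0.1936 (-14.3 dB); phase: φ = -78.8°.

|H| = 0.1936 (-14.3 dB), φ = -78.8°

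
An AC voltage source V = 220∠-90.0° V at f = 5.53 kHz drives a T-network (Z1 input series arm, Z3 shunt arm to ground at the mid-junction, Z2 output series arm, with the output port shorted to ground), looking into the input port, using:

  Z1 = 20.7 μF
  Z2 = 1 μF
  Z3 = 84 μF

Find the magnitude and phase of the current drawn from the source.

Step 1 — Angular frequency: ω = 2π·f = 2π·5530 = 3.475e+04 rad/s.
Step 2 — Component impedances:
  Z1: Z = 1/(jωC) = -j/(ω·C) = 0 - j1.39 Ω
  Z2: Z = 1/(jωC) = -j/(ω·C) = 0 - j28.78 Ω
  Z3: Z = 1/(jωC) = -j/(ω·C) = 0 - j0.3426 Ω
Step 3 — With the output port shorted to ground, the output series arm Z2 runs from the junction to ground; the shunt arm Z3 also runs from the junction to ground. They appear in parallel: Z3 || Z2 = 0 - j0.3386 Ω.
Step 4 — Series with input arm Z1: Z_in = Z1 + (Z3 || Z2) = 0 - j1.729 Ω = 1.729∠-90.0° Ω.
Step 5 — Source phasor: V = 220∠-90.0° V = 0 - j220 V.
Step 6 — Ohm's law: I = V / Z_total = (0 - j220) / (0 - j1.729) = 127.2 A.
Step 7 — Convert to polar: |I| = 127.2 A, ∠I = 0.0°.

I = 127.2∠0.0° A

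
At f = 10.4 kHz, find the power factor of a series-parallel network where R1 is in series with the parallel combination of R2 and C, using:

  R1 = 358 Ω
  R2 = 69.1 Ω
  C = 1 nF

Step 1 — Angular frequency: ω = 2π·f = 2π·1.04e+04 = 6.535e+04 rad/s.
Step 2 — Component impedances:
  R1: Z = R = 358 Ω
  R2: Z = R = 69.1 Ω
  C: Z = 1/(jωC) = -j/(ω·C) = 0 - j1.53e+04 Ω
Step 3 — Parallel branch: R2 || C = 1/(1/R2 + 1/C) = 69.1 - j0.312 Ω.
Step 4 — Series with R1: Z_total = R1 + (R2 || C) = 427.1 - j0.312 Ω = 427.1∠-0.0° Ω.
Step 5 — Power factor: PF = cos(φ) = Re(Z)/|Z| = 427.1/427.1 = 1.
Step 6 — Type: Im(Z) = -0.312 ⇒ leading (phase φ = -0.0°).

PF = 1 (leading, φ = -0.0°)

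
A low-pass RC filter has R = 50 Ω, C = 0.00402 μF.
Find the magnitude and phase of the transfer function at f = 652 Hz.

Step 1 — Angular frequency: ω = 2π·652 = 4097 rad/s.
Step 2 — Transfer function: H(jω) = 1/(1 + jωRC).
Step 3 — Denominator: 1 + jωRC = 1 + j·4097·50·4.02e-09 = 1 + j0.0008234.
Step 4 — H = 1 - j0.0008234.
Step 5 — Magnitude: |H| = 1 (-0.0 dB); phase: φ = -0.0°.

|H| = 1 (-0.0 dB), φ = -0.0°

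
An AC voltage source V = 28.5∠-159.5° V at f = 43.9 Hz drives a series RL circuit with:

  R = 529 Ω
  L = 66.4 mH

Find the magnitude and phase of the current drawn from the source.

Step 1 — Angular frequency: ω = 2π·f = 2π·43.9 = 275.8 rad/s.
Step 2 — Component impedances:
  R: Z = R = 529 Ω
  L: Z = jωL = j·275.8·0.0664 = 0 + j18.32 Ω
Step 3 — Series combination: Z_total = R + L = 529 + j18.32 Ω = 529.3∠2.0° Ω.
Step 4 — Source phasor: V = 28.5∠-159.5° V = -26.7 - j9.981 V.
Step 5 — Ohm's law: I = V / Z_total = (-26.7 - j9.981) / (529 + j18.32) = -0.05106 - j0.0171 A.
Step 6 — Convert to polar: |I| = 0.05384 A, ∠I = -161.5°.

I = 0.05384∠-161.5° A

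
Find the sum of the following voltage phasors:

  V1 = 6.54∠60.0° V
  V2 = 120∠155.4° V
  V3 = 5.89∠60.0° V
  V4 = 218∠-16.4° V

Step 1 — Convert each phasor to rectangular form:
  V1 = 6.54·(cos(60.0°) + j·sin(60.0°)) = 3.27 + j5.664 V
  V2 = 120·(cos(155.4°) + j·sin(155.4°)) = -109.1 + j49.95 V
  V3 = 5.89·(cos(60.0°) + j·sin(60.0°)) = 2.945 + j5.101 V
  V4 = 218·(cos(-16.4°) + j·sin(-16.4°)) = 209.1 - j61.55 V
Step 2 — Sum components: V_total = 106.2 - j0.832 V.
Step 3 — Convert to polar: |V_total| = 106.2 V, ∠V_total = -0.4°.

V_total = 106.2∠-0.4° V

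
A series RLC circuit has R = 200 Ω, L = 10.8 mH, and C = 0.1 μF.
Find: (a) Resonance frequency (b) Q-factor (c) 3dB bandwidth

Step 1 — Resonance condition Im(Z)=0 gives ω₀ = 1/√(LC).
Step 2 — ω₀ = 1/√(0.0108·1e-07) = 3.043e+04 rad/s.
Step 3 — f₀ = ω₀/(2π) = 4843 Hz.
Step 4 — Series Q: Q = ω₀L/R = 3.043e+04·0.0108/200 = 1.643.
Step 5 — 3dB bandwidth: Δω = ω₀/Q = 1.852e+04 rad/s; BW = Δω/(2π) = 2947 Hz.

(a) f₀ = 4843 Hz  (b) Q = 1.643  (c) BW = 2947 Hz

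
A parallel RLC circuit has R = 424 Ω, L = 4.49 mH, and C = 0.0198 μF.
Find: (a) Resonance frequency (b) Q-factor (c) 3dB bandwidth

Step 1 — Resonance: ω₀ = 1/√(LC) = 1/√(0.00449·1.98e-08) = 1.061e+05 rad/s.
Step 2 — f₀ = ω₀/(2π) = 1.688e+04 Hz.
Step 3 — Parallel Q: Q = R/(ω₀L) = 424/(1.061e+05·0.00449) = 0.8904.
Step 4 — Bandwidth: Δω = ω₀/Q = 1.191e+05 rad/s; BW = Δω/(2π) = 1.896e+04 Hz.

(a) f₀ = 1.688e+04 Hz  (b) Q = 0.8904  (c) BW = 1.896e+04 Hz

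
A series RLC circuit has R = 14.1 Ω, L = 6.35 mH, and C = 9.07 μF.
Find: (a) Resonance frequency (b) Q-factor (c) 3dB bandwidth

Step 1 — Resonance: ω₀ = 1/√(LC) = 1/√(0.00635·9.07e-06) = 4167 rad/s.
Step 2 — f₀ = ω₀/(2π) = 663.2 Hz.
Step 3 — Series Q: Q = ω₀L/R = 4167·0.00635/14.1 = 1.877.
Step 4 — Bandwidth: Δω = ω₀/Q = 2220 rad/s; BW = Δω/(2π) = 353.4 Hz.

(a) f₀ = 663.2 Hz  (b) Q = 1.877  (c) BW = 353.4 Hz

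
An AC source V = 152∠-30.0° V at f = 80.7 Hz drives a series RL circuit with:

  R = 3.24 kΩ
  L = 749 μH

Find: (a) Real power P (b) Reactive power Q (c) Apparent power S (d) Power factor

Step 1 — Angular frequency: ω = 2π·f = 2π·80.7 = 507.1 rad/s.
Step 2 — Component impedances:
  R: Z = R = 3240 Ω
  L: Z = jωL = j·507.1·0.000749 = 0 + j0.3798 Ω
Step 3 — Series combination: Z_total = R + L = 3240 + j0.3798 Ω = 3240∠0.0° Ω.
Step 4 — Source phasor: V = 152∠-30.0° V = 131.6 - j76 V.
Step 5 — Current: I = V / Z = 0.04063 - j0.02346 A = 0.04691∠-30.0° A.
Step 6 — Complex power: S = V·I* = 7.131 + j0.0008359 VA.
Step 7 — Real power: P = Re(S) = 7.131 W.
Step 8 — Reactive power: Q = Im(S) = 0.0008359 VAR.
Step 9 — Apparent power: |S| = 7.131 VA.
Step 10 — Power factor: PF = P/|S| = 1 (lagging).

(a) P = 7.131 W  (b) Q = 0.0008359 VAR  (c) S = 7.131 VA  (d) PF = 1 (lagging)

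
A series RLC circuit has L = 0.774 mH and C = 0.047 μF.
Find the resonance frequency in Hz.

Step 1 — Resonance condition Im(Z)=0 gives ω₀ = 1/√(LC).
Step 2 — ω₀ = 1/√(0.000774·4.7e-08) = 1.658e+05 rad/s.
Step 3 — f₀ = ω₀/(2π) = 2.639e+04 Hz.

f₀ = 2.639e+04 Hz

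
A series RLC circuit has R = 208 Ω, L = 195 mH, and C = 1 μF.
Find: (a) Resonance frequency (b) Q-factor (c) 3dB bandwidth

Step 1 — Resonance: ω₀ = 1/√(LC) = 1/√(0.195·1e-06) = 2265 rad/s.
Step 2 — f₀ = ω₀/(2π) = 360.4 Hz.
Step 3 — Series Q: Q = ω₀L/R = 2265·0.195/208 = 2.123.
Step 4 — Bandwidth: Δω = ω₀/Q = 1067 rad/s; BW = Δω/(2π) = 169.8 Hz.

(a) f₀ = 360.4 Hz  (b) Q = 2.123  (c) BW = 169.8 Hz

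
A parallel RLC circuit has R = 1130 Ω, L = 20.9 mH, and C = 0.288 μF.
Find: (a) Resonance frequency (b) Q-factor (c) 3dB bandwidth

Step 1 — Resonance: ω₀ = 1/√(LC) = 1/√(0.0209·2.88e-07) = 1.289e+04 rad/s.
Step 2 — f₀ = ω₀/(2π) = 2051 Hz.
Step 3 — Parallel Q: Q = R/(ω₀L) = 1130/(1.289e+04·0.0209) = 4.195.
Step 4 — Bandwidth: Δω = ω₀/Q = 3073 rad/s; BW = Δω/(2π) = 489 Hz.

(a) f₀ = 2051 Hz  (b) Q = 4.195  (c) BW = 489 Hz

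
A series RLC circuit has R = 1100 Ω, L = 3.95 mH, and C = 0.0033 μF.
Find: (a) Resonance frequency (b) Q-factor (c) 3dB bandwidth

Step 1 — Resonance: ω₀ = 1/√(LC) = 1/√(0.00395·3.3e-09) = 2.77e+05 rad/s.
Step 2 — f₀ = ω₀/(2π) = 4.408e+04 Hz.
Step 3 — Series Q: Q = ω₀L/R = 2.77e+05·0.00395/1100 = 0.9946.
Step 4 — Bandwidth: Δω = ω₀/Q = 2.785e+05 rad/s; BW = Δω/(2π) = 4.432e+04 Hz.

(a) f₀ = 4.408e+04 Hz  (b) Q = 0.9946  (c) BW = 4.432e+04 Hz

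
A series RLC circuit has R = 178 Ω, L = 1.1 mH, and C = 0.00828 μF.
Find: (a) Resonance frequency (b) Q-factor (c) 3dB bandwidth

Step 1 — Resonance condition Im(Z)=0 gives ω₀ = 1/√(LC).
Step 2 — ω₀ = 1/√(0.0011·8.28e-09) = 3.314e+05 rad/s.
Step 3 — f₀ = ω₀/(2π) = 5.274e+04 Hz.
Step 4 — Series Q: Q = ω₀L/R = 3.314e+05·0.0011/178 = 2.048.
Step 5 — 3dB bandwidth: Δω = ω₀/Q = 1.618e+05 rad/s; BW = Δω/(2π) = 2.575e+04 Hz.

(a) f₀ = 5.274e+04 Hz  (b) Q = 2.048  (c) BW = 2.575e+04 Hz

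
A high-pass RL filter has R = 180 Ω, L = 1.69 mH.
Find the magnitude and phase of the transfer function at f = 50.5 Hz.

Step 1 — Angular frequency: ω = 2π·50.5 = 317.3 rad/s.
Step 2 — Transfer function: H(jω) = jωL/(R + jωL).
Step 3 — Numerator jωL = j·0.5362; denominator R + jωL = 180 + j0.5362.
Step 4 — H = 8.875e-06 + j0.002979.
Step 5 — Magnitude: |H| = 0.002979 (-50.5 dB); phase: φ = 89.8°.

|H| = 0.002979 (-50.5 dB), φ = 89.8°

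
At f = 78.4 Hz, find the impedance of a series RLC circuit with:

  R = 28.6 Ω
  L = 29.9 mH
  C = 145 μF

Step 1 — Angular frequency: ω = 2π·f = 2π·78.4 = 492.6 rad/s.
Step 2 — Component impedances:
  R: Z = R = 28.6 Ω
  L: Z = jωL = j·492.6·0.0299 = 0 + j14.73 Ω
  C: Z = 1/(jωC) = -j/(ω·C) = 0 - j14 Ω
Step 3 — Series combination: Z_total = R + L + C = 28.6 + j0.7285 Ω = 28.61∠1.5° Ω.

Z = 28.6 + j0.7285 Ω = 28.61∠1.5° Ω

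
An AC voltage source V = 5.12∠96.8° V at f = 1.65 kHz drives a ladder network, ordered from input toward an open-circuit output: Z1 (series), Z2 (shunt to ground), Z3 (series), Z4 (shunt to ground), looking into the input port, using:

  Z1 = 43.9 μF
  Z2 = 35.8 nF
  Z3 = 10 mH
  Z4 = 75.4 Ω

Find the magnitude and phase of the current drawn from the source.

Step 1 — Angular frequency: ω = 2π·f = 2π·1650 = 1.037e+04 rad/s.
Step 2 — Component impedances:
  Z1: Z = 1/(jωC) = -j/(ω·C) = 0 - j2.197 Ω
  Z2: Z = 1/(jωC) = -j/(ω·C) = 0 - j2694 Ω
  Z3: Z = jωL = j·1.037e+04·0.01 = 0 + j103.7 Ω
  Z4: Z = R = 75.4 Ω
Step 3 — Ladder network (open output): work backward from the far end, alternating series and parallel combinations. Z_in = 81.49 + j103.3 Ω = 131.5∠51.7° Ω.
Step 4 — Source phasor: V = 5.12∠96.8° V = -0.6062 + j5.084 V.
Step 5 — Ohm's law: I = V / Z_total = (-0.6062 + j5.084) / (81.49 + j103.3) = 0.02749 + j0.02756 A.
Step 6 — Convert to polar: |I| = 0.03893 A, ∠I = 45.1°.

I = 0.03893∠45.1° A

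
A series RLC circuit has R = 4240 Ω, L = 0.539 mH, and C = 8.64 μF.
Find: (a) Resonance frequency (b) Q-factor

Step 1 — Resonance condition Im(Z)=0 gives ω₀ = 1/√(LC).
Step 2 — ω₀ = 1/√(0.000539·8.64e-06) = 1.465e+04 rad/s.
Step 3 — f₀ = ω₀/(2π) = 2332 Hz.
Step 4 — Series Q: Q = ω₀L/R = 1.465e+04·0.000539/4240 = 0.001863.

(a) f₀ = 2332 Hz  (b) Q = 0.001863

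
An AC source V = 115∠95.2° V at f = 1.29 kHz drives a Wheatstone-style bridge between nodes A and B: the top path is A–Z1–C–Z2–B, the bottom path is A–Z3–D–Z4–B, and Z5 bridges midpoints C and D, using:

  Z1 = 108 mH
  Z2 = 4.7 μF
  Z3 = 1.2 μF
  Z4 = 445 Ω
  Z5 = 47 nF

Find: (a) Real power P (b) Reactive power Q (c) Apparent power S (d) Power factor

Step 1 — Angular frequency: ω = 2π·f = 2π·1290 = 8105 rad/s.
Step 2 — Component impedances:
  Z1: Z = jωL = j·8105·0.108 = 0 + j875.4 Ω
  Z2: Z = 1/(jωC) = -j/(ω·C) = 0 - j26.25 Ω
  Z3: Z = 1/(jωC) = -j/(ω·C) = 0 - j102.8 Ω
  Z4: Z = R = 445 Ω
  Z5: Z = 1/(jωC) = -j/(ω·C) = 0 - j2625 Ω
Step 3 — Bridge requires nodal analysis (the Z5 bridge couples midpoints C and D, so the two paths cannot be reduced to a simple series/parallel combination). Setting node B to ground and injecting 1 A at node A, the 3-node admittance system at A, C, D solves to V_A = Z_AB = 489.7 + j86.97 Ω = 497.4∠10.1° Ω.
Step 4 — Source phasor: V = 115∠95.2° V = -10.42 + j114.5 V.
Step 5 — Current: I = V / Z = 0.01963 + j0.2304 A = 0.2312∠85.1° A.
Step 6 — Complex power: S = V·I* = 26.18 + j4.65 VA.
Step 7 — Real power: P = Re(S) = 26.18 W.
Step 8 — Reactive power: Q = Im(S) = 4.65 VAR.
Step 9 — Apparent power: |S| = 26.59 VA.
Step 10 — Power factor: PF = P/|S| = 0.9846 (lagging).

(a) P = 26.18 W  (b) Q = 4.65 VAR  (c) S = 26.59 VA  (d) PF = 0.9846 (lagging)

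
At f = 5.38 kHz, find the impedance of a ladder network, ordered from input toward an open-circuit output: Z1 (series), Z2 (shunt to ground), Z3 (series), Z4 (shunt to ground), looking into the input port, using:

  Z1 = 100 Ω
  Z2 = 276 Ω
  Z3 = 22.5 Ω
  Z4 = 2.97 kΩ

Step 1 — Angular frequency: ω = 2π·f = 2π·5380 = 3.38e+04 rad/s.
Step 2 — Component impedances:
  Z1: Z = R = 100 Ω
  Z2: Z = R = 276 Ω
  Z3: Z = R = 22.5 Ω
  Z4: Z = R = 2970 Ω
Step 3 — Ladder network (open output): work backward from the far end, alternating series and parallel combinations. Z_in = 352.7 Ω = 352.7∠0.0° Ω.

Z = 352.7 Ω = 352.7∠0.0° Ω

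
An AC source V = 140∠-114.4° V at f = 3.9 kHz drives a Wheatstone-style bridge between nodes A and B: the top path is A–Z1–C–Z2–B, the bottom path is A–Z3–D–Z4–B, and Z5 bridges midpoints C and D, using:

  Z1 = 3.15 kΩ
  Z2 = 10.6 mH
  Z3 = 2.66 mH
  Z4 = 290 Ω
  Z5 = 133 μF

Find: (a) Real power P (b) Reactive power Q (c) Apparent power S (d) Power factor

Step 1 — Angular frequency: ω = 2π·f = 2π·3900 = 2.45e+04 rad/s.
Step 2 — Component impedances:
  Z1: Z = R = 3150 Ω
  Z2: Z = jωL = j·2.45e+04·0.0106 = 0 + j259.7 Ω
  Z3: Z = jωL = j·2.45e+04·0.00266 = 0 + j65.18 Ω
  Z4: Z = R = 290 Ω
  Z5: Z = 1/(jωC) = -j/(ω·C) = 0 - j0.3068 Ω
Step 3 — Bridge requires nodal analysis (the Z5 bridge couples midpoints C and D, so the two paths cannot be reduced to a simple series/parallel combination). Setting node B to ground and injecting 1 A at node A, the 3-node admittance system at A, C, D solves to V_A = Z_AB = 130.3 + j209.3 Ω = 246.5∠58.1° Ω.
Step 4 — Source phasor: V = 140∠-114.4° V = -57.83 - j127.5 V.
Step 5 — Current: I = V / Z = -0.5631 - j0.07414 A = 0.568∠-172.5° A.
Step 6 — Complex power: S = V·I* = 42.02 + j67.5 VA.
Step 7 — Real power: P = Re(S) = 42.02 W.
Step 8 — Reactive power: Q = Im(S) = 67.5 VAR.
Step 9 — Apparent power: |S| = 79.51 VA.
Step 10 — Power factor: PF = P/|S| = 0.5285 (lagging).

(a) P = 42.02 W  (b) Q = 67.5 VAR  (c) S = 79.51 VA  (d) PF = 0.5285 (lagging)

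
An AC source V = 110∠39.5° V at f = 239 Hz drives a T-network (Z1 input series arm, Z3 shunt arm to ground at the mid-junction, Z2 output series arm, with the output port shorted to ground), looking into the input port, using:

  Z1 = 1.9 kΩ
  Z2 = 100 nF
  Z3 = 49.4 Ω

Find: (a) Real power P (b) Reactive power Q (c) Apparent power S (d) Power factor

Step 1 — Angular frequency: ω = 2π·f = 2π·239 = 1502 rad/s.
Step 2 — Component impedances:
  Z1: Z = R = 1900 Ω
  Z2: Z = 1/(jωC) = -j/(ω·C) = 0 - j6659 Ω
  Z3: Z = R = 49.4 Ω
Step 3 — With the output port shorted to ground, the output series arm Z2 runs from the junction to ground; the shunt arm Z3 also runs from the junction to ground. They appear in parallel: Z3 || Z2 = 49.4 - j0.3664 Ω.
Step 4 — Series with input arm Z1: Z_in = Z1 + (Z3 || Z2) = 1949 - j0.3664 Ω = 1949∠-0.0° Ω.
Step 5 — Source phasor: V = 110∠39.5° V = 84.88 + j69.97 V.
Step 6 — Current: I = V / Z = 0.04353 + j0.0359 A = 0.05643∠39.5° A.
Step 7 — Complex power: S = V·I* = 6.207 - j0.001167 VA.
Step 8 — Real power: P = Re(S) = 6.207 W.
Step 9 — Reactive power: Q = Im(S) = -0.001167 VAR.
Step 10 — Apparent power: |S| = 6.207 VA.
Step 11 — Power factor: PF = P/|S| = 1 (leading).

(a) P = 6.207 W  (b) Q = -0.001167 VAR  (c) S = 6.207 VA  (d) PF = 1 (leading)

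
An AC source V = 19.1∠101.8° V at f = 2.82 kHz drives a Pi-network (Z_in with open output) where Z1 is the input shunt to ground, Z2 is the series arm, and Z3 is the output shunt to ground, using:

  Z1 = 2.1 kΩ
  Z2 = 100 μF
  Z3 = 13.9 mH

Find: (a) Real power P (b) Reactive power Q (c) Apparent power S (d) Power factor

Step 1 — Angular frequency: ω = 2π·f = 2π·2820 = 1.772e+04 rad/s.
Step 2 — Component impedances:
  Z1: Z = R = 2100 Ω
  Z2: Z = 1/(jωC) = -j/(ω·C) = 0 - j0.5644 Ω
  Z3: Z = jωL = j·1.772e+04·0.0139 = 0 + j246.3 Ω
Step 3 — With open output, the series arm Z2 and the output shunt Z3 appear in series to ground: Z2 + Z3 = 0 + j245.7 Ω.
Step 4 — Parallel with input shunt Z1: Z_in = Z1 || (Z2 + Z3) = 28.36 + j242.4 Ω = 244.1∠83.3° Ω.
Step 5 — Source phasor: V = 19.1∠101.8° V = -3.906 + j18.7 V.
Step 6 — Current: I = V / Z = 0.07423 + j0.0248 A = 0.07826∠18.5° A.
Step 7 — Complex power: S = V·I* = 0.1737 + j1.485 VA.
Step 8 — Real power: P = Re(S) = 0.1737 W.
Step 9 — Reactive power: Q = Im(S) = 1.485 VAR.
Step 10 — Apparent power: |S| = 1.495 VA.
Step 11 — Power factor: PF = P/|S| = 0.1162 (lagging).

(a) P = 0.1737 W  (b) Q = 1.485 VAR  (c) S = 1.495 VA  (d) PF = 0.1162 (lagging)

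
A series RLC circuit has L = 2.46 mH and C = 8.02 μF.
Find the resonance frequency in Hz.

Step 1 — Resonance condition Im(Z)=0 gives ω₀ = 1/√(LC).
Step 2 — ω₀ = 1/√(0.00246·8.02e-06) = 7119 rad/s.
Step 3 — f₀ = ω₀/(2π) = 1133 Hz.

f₀ = 1133 Hz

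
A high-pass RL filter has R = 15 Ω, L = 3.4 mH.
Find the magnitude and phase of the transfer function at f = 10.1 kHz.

Step 1 — Angular frequency: ω = 2π·1.01e+04 = 6.346e+04 rad/s.
Step 2 — Transfer function: H(jω) = jωL/(R + jωL).
Step 3 — Numerator jωL = j·215.8; denominator R + jωL = 15 + j215.8.
Step 4 — H = 0.9952 + j0.06919.
Step 5 — Magnitude: |H| = 0.9976 (-0.0 dB); phase: φ = 4.0°.

|H| = 0.9976 (-0.0 dB), φ = 4.0°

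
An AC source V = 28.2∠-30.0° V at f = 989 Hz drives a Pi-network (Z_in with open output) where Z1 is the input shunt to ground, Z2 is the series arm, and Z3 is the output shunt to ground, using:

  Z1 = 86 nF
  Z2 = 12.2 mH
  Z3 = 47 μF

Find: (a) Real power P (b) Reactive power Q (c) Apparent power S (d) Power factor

Step 1 — Angular frequency: ω = 2π·f = 2π·989 = 6214 rad/s.
Step 2 — Component impedances:
  Z1: Z = 1/(jωC) = -j/(ω·C) = 0 - j1871 Ω
  Z2: Z = jωL = j·6214·0.0122 = 0 + j75.81 Ω
  Z3: Z = 1/(jωC) = -j/(ω·C) = 0 - j3.424 Ω
Step 3 — With open output, the series arm Z2 and the output shunt Z3 appear in series to ground: Z2 + Z3 = 0 + j72.39 Ω.
Step 4 — Parallel with input shunt Z1: Z_in = Z1 || (Z2 + Z3) = 0 + j75.3 Ω = 75.3∠90.0° Ω.
Step 5 — Source phasor: V = 28.2∠-30.0° V = 24.42 - j14.1 V.
Step 6 — Current: I = V / Z = -0.1872 - j0.3243 A = 0.3745∠-120.0° A.
Step 7 — Complex power: S = V·I* = 0 + j10.56 VA.
Step 8 — Real power: P = Re(S) = 0 W.
Step 9 — Reactive power: Q = Im(S) = 10.56 VAR.
Step 10 — Apparent power: |S| = 10.56 VA.
Step 11 — Power factor: PF = P/|S| = 0 (lagging).

(a) P = 0 W  (b) Q = 10.56 VAR  (c) S = 10.56 VA  (d) PF = 0 (lagging)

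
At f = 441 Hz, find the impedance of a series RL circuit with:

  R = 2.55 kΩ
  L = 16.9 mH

Step 1 — Angular frequency: ω = 2π·f = 2π·441 = 2771 rad/s.
Step 2 — Component impedances:
  R: Z = R = 2550 Ω
  L: Z = jωL = j·2771·0.0169 = 0 + j46.83 Ω
Step 3 — Series combination: Z_total = R + L = 2550 + j46.83 Ω = 2550∠1.1° Ω.

Z = 2550 + j46.83 Ω = 2550∠1.1° Ω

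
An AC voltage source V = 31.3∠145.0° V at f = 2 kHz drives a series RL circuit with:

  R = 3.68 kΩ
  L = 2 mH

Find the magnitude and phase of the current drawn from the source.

Step 1 — Angular frequency: ω = 2π·f = 2π·2000 = 1.257e+04 rad/s.
Step 2 — Component impedances:
  R: Z = R = 3680 Ω
  L: Z = jωL = j·1.257e+04·0.002 = 0 + j25.13 Ω
Step 3 — Series combination: Z_total = R + L = 3680 + j25.13 Ω = 3680∠0.4° Ω.
Step 4 — Source phasor: V = 31.3∠145.0° V = -25.64 + j17.95 V.
Step 5 — Ohm's law: I = V / Z_total = (-25.64 + j17.95) / (3680 + j25.13) = -0.006934 + j0.004926 A.
Step 6 — Convert to polar: |I| = 0.008505 A, ∠I = 144.6°.

I = 0.008505∠144.6° A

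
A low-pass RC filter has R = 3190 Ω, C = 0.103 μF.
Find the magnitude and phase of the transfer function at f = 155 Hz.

Step 1 — Angular frequency: ω = 2π·155 = 973.9 rad/s.
Step 2 — Transfer function: H(jω) = 1/(1 + jωRC).
Step 3 — Denominator: 1 + jωRC = 1 + j·973.9·3190·1.03e-07 = 1 + j0.32.
Step 4 — H = 0.9071 - j0.2903.
Step 5 — Magnitude: |H| = 0.9524 (-0.4 dB); phase: φ = -17.7°.

|H| = 0.9524 (-0.4 dB), φ = -17.7°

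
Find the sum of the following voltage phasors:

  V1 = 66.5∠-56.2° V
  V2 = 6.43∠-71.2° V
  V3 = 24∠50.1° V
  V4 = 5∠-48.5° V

Step 1 — Convert each phasor to rectangular form:
  V1 = 66.5·(cos(-56.2°) + j·sin(-56.2°)) = 36.99 - j55.26 V
  V2 = 6.43·(cos(-71.2°) + j·sin(-71.2°)) = 2.072 - j6.087 V
  V3 = 24·(cos(50.1°) + j·sin(50.1°)) = 15.39 + j18.41 V
  V4 = 5·(cos(-48.5°) + j·sin(-48.5°)) = 3.313 - j3.745 V
Step 2 — Sum components: V_total = 57.77 - j46.68 V.
Step 3 — Convert to polar: |V_total| = 74.28 V, ∠V_total = -38.9°.

V_total = 74.28∠-38.9° V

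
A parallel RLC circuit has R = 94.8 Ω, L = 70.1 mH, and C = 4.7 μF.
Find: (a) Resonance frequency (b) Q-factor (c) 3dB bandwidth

Step 1 — Resonance: ω₀ = 1/√(LC) = 1/√(0.0701·4.7e-06) = 1742 rad/s.
Step 2 — f₀ = ω₀/(2π) = 277.3 Hz.
Step 3 — Parallel Q: Q = R/(ω₀L) = 94.8/(1742·0.0701) = 0.7762.
Step 4 — Bandwidth: Δω = ω₀/Q = 2244 rad/s; BW = Δω/(2π) = 357.2 Hz.

(a) f₀ = 277.3 Hz  (b) Q = 0.7762  (c) BW = 357.2 Hz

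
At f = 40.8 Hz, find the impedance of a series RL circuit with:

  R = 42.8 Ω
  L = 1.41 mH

Step 1 — Angular frequency: ω = 2π·f = 2π·40.8 = 256.4 rad/s.
Step 2 — Component impedances:
  R: Z = R = 42.8 Ω
  L: Z = jωL = j·256.4·0.00141 = 0 + j0.3615 Ω
Step 3 — Series combination: Z_total = R + L = 42.8 + j0.3615 Ω = 42.8∠0.5° Ω.

Z = 42.8 + j0.3615 Ω = 42.8∠0.5° Ω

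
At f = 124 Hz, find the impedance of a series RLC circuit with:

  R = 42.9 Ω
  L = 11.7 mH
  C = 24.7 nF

Step 1 — Angular frequency: ω = 2π·f = 2π·124 = 779.1 rad/s.
Step 2 — Component impedances:
  R: Z = R = 42.9 Ω
  L: Z = jωL = j·779.1·0.0117 = 0 + j9.116 Ω
  C: Z = 1/(jωC) = -j/(ω·C) = 0 - j5.196e+04 Ω
Step 3 — Series combination: Z_total = R + L + C = 42.9 - j5.195e+04 Ω = 5.195e+04∠-90.0° Ω.

Z = 42.9 - j5.195e+04 Ω = 5.195e+04∠-90.0° Ω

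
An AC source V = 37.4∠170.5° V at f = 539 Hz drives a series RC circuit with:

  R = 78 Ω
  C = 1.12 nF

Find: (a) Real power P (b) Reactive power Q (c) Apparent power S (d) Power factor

Step 1 — Angular frequency: ω = 2π·f = 2π·539 = 3387 rad/s.
Step 2 — Component impedances:
  R: Z = R = 78 Ω
  C: Z = 1/(jωC) = -j/(ω·C) = 0 - j2.636e+05 Ω
Step 3 — Series combination: Z_total = R + C = 78 - j2.636e+05 Ω = 2.636e+05∠-90.0° Ω.
Step 4 — Source phasor: V = 37.4∠170.5° V = -36.89 + j6.173 V.
Step 5 — Current: I = V / Z = -2.345e-05 - j0.0001399 A = 0.0001419∠-99.5° A.
Step 6 — Complex power: S = V·I* = 1.57e-06 - j0.005306 VA.
Step 7 — Real power: P = Re(S) = 1.57e-06 W.
Step 8 — Reactive power: Q = Im(S) = -0.005306 VAR.
Step 9 — Apparent power: |S| = 0.005306 VA.
Step 10 — Power factor: PF = P/|S| = 0.0002959 (leading).

(a) P = 1.57e-06 W  (b) Q = -0.005306 VAR  (c) S = 0.005306 VA  (d) PF = 0.0002959 (leading)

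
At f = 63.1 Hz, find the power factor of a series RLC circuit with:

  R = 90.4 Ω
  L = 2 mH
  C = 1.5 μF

Step 1 — Angular frequency: ω = 2π·f = 2π·63.1 = 396.5 rad/s.
Step 2 — Component impedances:
  R: Z = R = 90.4 Ω
  L: Z = jωL = j·396.5·0.002 = 0 + j0.7929 Ω
  C: Z = 1/(jωC) = -j/(ω·C) = 0 - j1682 Ω
Step 3 — Series combination: Z_total = R + L + C = 90.4 - j1681 Ω = 1683∠-86.9° Ω.
Step 4 — Power factor: PF = cos(φ) = Re(Z)/|Z| = 90.4/1683 = 0.05371.
Step 5 — Type: Im(Z) = -1681 ⇒ leading (phase φ = -86.9°).

PF = 0.05371 (leading, φ = -86.9°)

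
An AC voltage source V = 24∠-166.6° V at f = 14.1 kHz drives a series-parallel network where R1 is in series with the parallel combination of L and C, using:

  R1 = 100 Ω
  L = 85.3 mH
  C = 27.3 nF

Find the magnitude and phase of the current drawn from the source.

Step 1 — Angular frequency: ω = 2π·f = 2π·1.41e+04 = 8.859e+04 rad/s.
Step 2 — Component impedances:
  R1: Z = R = 100 Ω
  L: Z = jωL = j·8.859e+04·0.0853 = 0 + j7557 Ω
  C: Z = 1/(jωC) = -j/(ω·C) = 0 - j413.5 Ω
Step 3 — Parallel branch: L || C = 1/(1/L + 1/C) = 0 - j437.4 Ω.
Step 4 — Series with R1: Z_total = R1 + (L || C) = 100 - j437.4 Ω = 448.7∠-77.1° Ω.
Step 5 — Source phasor: V = 24∠-166.6° V = -23.35 - j5.562 V.
Step 6 — Ohm's law: I = V / Z_total = (-23.35 - j5.562) / (100 - j437.4) = 0.0004874 - j0.05349 A.
Step 7 — Convert to polar: |I| = 0.05349 A, ∠I = -89.5°.

I = 0.05349∠-89.5° A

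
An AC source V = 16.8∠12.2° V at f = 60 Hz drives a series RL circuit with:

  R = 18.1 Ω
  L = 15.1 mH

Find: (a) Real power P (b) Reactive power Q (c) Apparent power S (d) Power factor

Step 1 — Angular frequency: ω = 2π·f = 2π·60 = 377 rad/s.
Step 2 — Component impedances:
  R: Z = R = 18.1 Ω
  L: Z = jωL = j·377·0.0151 = 0 + j5.693 Ω
Step 3 — Series combination: Z_total = R + L = 18.1 + j5.693 Ω = 18.97∠17.5° Ω.
Step 4 — Source phasor: V = 16.8∠12.2° V = 16.42 + j3.55 V.
Step 5 — Current: I = V / Z = 0.8817 - j0.08115 A = 0.8854∠-5.3° A.
Step 6 — Complex power: S = V·I* = 14.19 + j4.463 VA.
Step 7 — Real power: P = Re(S) = 14.19 W.
Step 8 — Reactive power: Q = Im(S) = 4.463 VAR.
Step 9 — Apparent power: |S| = 14.88 VA.
Step 10 — Power factor: PF = P/|S| = 0.9539 (lagging).

(a) P = 14.19 W  (b) Q = 4.463 VAR  (c) S = 14.88 VA  (d) PF = 0.9539 (lagging)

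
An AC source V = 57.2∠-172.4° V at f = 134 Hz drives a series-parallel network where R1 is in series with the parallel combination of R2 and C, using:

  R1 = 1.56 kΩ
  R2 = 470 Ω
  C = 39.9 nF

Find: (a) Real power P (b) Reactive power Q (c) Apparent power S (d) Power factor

Step 1 — Angular frequency: ω = 2π·f = 2π·134 = 841.9 rad/s.
Step 2 — Component impedances:
  R1: Z = R = 1560 Ω
  R2: Z = R = 470 Ω
  C: Z = 1/(jωC) = -j/(ω·C) = 0 - j2.977e+04 Ω
Step 3 — Parallel branch: R2 || C = 1/(1/R2 + 1/C) = 469.9 - j7.419 Ω.
Step 4 — Series with R1: Z_total = R1 + (R2 || C) = 2030 - j7.419 Ω = 2030∠-0.2° Ω.
Step 5 — Source phasor: V = 57.2∠-172.4° V = -56.7 - j7.565 V.
Step 6 — Current: I = V / Z = -0.02792 - j0.003829 A = 0.02818∠-172.2° A.
Step 7 — Complex power: S = V·I* = 1.612 - j0.005891 VA.
Step 8 — Real power: P = Re(S) = 1.612 W.
Step 9 — Reactive power: Q = Im(S) = -0.005891 VAR.
Step 10 — Apparent power: |S| = 1.612 VA.
Step 11 — Power factor: PF = P/|S| = 1 (leading).

(a) P = 1.612 W  (b) Q = -0.005891 VAR  (c) S = 1.612 VA  (d) PF = 1 (leading)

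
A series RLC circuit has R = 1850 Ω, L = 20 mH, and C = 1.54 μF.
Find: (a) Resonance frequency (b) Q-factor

Step 1 — Resonance condition Im(Z)=0 gives ω₀ = 1/√(LC).
Step 2 — ω₀ = 1/√(0.02·1.54e-06) = 5698 rad/s.
Step 3 — f₀ = ω₀/(2π) = 906.9 Hz.
Step 4 — Series Q: Q = ω₀L/R = 5698·0.02/1850 = 0.0616.

(a) f₀ = 906.9 Hz  (b) Q = 0.0616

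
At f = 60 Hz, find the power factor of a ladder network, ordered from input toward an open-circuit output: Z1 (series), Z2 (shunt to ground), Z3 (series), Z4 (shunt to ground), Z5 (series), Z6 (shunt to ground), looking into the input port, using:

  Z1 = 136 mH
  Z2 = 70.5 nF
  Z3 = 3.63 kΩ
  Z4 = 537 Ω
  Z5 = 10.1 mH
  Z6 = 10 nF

Step 1 — Angular frequency: ω = 2π·f = 2π·60 = 377 rad/s.
Step 2 — Component impedances:
  Z1: Z = jωL = j·377·0.136 = 0 + j51.27 Ω
  Z2: Z = 1/(jωC) = -j/(ω·C) = 0 - j3.763e+04 Ω
  Z3: Z = R = 3630 Ω
  Z4: Z = R = 537 Ω
  Z5: Z = jωL = j·377·0.0101 = 0 + j3.808 Ω
  Z6: Z = 1/(jωC) = -j/(ω·C) = 0 - j2.653e+05 Ω
Step 3 — Ladder network (open output): work backward from the far end, alternating series and parallel combinations. Z_in = 4116 - j405.7 Ω = 4136∠-5.6° Ω.
Step 4 — Power factor: PF = cos(φ) = Re(Z)/|Z| = 4116/4136 = 0.9952.
Step 5 — Type: Im(Z) = -405.7 ⇒ leading (phase φ = -5.6°).

PF = 0.9952 (leading, φ = -5.6°)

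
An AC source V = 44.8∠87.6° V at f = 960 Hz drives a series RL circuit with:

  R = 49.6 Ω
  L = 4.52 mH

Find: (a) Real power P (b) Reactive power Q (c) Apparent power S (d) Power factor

Step 1 — Angular frequency: ω = 2π·f = 2π·960 = 6032 rad/s.
Step 2 — Component impedances:
  R: Z = R = 49.6 Ω
  L: Z = jωL = j·6032·0.00452 = 0 + j27.26 Ω
Step 3 — Series combination: Z_total = R + L = 49.6 + j27.26 Ω = 56.6∠28.8° Ω.
Step 4 — Source phasor: V = 44.8∠87.6° V = 1.876 + j44.76 V.
Step 5 — Current: I = V / Z = 0.41 + j0.6771 A = 0.7915∠58.8° A.
Step 6 — Complex power: S = V·I* = 31.08 + j17.08 VA.
Step 7 — Real power: P = Re(S) = 31.08 W.
Step 8 — Reactive power: Q = Im(S) = 17.08 VAR.
Step 9 — Apparent power: |S| = 35.46 VA.
Step 10 — Power factor: PF = P/|S| = 0.8763 (lagging).

(a) P = 31.08 W  (b) Q = 17.08 VAR  (c) S = 35.46 VA  (d) PF = 0.8763 (lagging)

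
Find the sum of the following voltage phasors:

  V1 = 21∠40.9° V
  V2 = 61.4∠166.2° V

Step 1 — Convert each phasor to rectangular form:
  V1 = 21·(cos(40.9°) + j·sin(40.9°)) = 15.87 + j13.75 V
  V2 = 61.4·(cos(166.2°) + j·sin(166.2°)) = -59.63 + j14.65 V
Step 2 — Sum components: V_total = -43.75 + j28.4 V.
Step 3 — Convert to polar: |V_total| = 52.16 V, ∠V_total = 147.0°.

V_total = 52.16∠147.0° V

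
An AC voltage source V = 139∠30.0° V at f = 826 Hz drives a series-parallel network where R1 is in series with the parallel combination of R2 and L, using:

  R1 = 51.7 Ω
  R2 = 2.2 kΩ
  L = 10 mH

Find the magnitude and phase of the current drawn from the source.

Step 1 — Angular frequency: ω = 2π·f = 2π·826 = 5190 rad/s.
Step 2 — Component impedances:
  R1: Z = R = 51.7 Ω
  R2: Z = R = 2200 Ω
  L: Z = jωL = j·5190·0.01 = 0 + j51.9 Ω
Step 3 — Parallel branch: R2 || L = 1/(1/R2 + 1/L) = 1.224 + j51.87 Ω.
Step 4 — Series with R1: Z_total = R1 + (R2 || L) = 52.92 + j51.87 Ω = 74.1∠44.4° Ω.
Step 5 — Source phasor: V = 139∠30.0° V = 120.4 + j69.5 V.
Step 6 — Ohm's law: I = V / Z_total = (120.4 + j69.5) / (52.92 + j51.87) = 1.817 - j0.4672 A.
Step 7 — Convert to polar: |I| = 1.876 A, ∠I = -14.4°.

I = 1.876∠-14.4° A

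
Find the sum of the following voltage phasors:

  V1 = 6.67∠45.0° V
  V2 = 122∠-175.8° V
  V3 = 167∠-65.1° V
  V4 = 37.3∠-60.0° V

Step 1 — Convert each phasor to rectangular form:
  V1 = 6.67·(cos(45.0°) + j·sin(45.0°)) = 4.716 + j4.716 V
  V2 = 122·(cos(-175.8°) + j·sin(-175.8°)) = -121.7 - j8.935 V
  V3 = 167·(cos(-65.1°) + j·sin(-65.1°)) = 70.31 - j151.5 V
  V4 = 37.3·(cos(-60.0°) + j·sin(-60.0°)) = 18.65 - j32.3 V
Step 2 — Sum components: V_total = -27.99 - j188 V.
Step 3 — Convert to polar: |V_total| = 190.1 V, ∠V_total = -98.5°.

V_total = 190.1∠-98.5° V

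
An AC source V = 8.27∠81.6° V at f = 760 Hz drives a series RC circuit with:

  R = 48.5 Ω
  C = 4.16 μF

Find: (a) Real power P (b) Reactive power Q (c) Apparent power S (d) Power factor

Step 1 — Angular frequency: ω = 2π·f = 2π·760 = 4775 rad/s.
Step 2 — Component impedances:
  R: Z = R = 48.5 Ω
  C: Z = 1/(jωC) = -j/(ω·C) = 0 - j50.34 Ω
Step 3 — Series combination: Z_total = R + C = 48.5 - j50.34 Ω = 69.9∠-46.1° Ω.
Step 4 — Source phasor: V = 8.27∠81.6° V = 1.208 + j8.181 V.
Step 5 — Current: I = V / Z = -0.07229 + j0.09365 A = 0.1183∠127.7° A.
Step 6 — Complex power: S = V·I* = 0.6788 - j0.7046 VA.
Step 7 — Real power: P = Re(S) = 0.6788 W.
Step 8 — Reactive power: Q = Im(S) = -0.7046 VAR.
Step 9 — Apparent power: |S| = 0.9784 VA.
Step 10 — Power factor: PF = P/|S| = 0.6938 (leading).

(a) P = 0.6788 W  (b) Q = -0.7046 VAR  (c) S = 0.9784 VA  (d) PF = 0.6938 (leading)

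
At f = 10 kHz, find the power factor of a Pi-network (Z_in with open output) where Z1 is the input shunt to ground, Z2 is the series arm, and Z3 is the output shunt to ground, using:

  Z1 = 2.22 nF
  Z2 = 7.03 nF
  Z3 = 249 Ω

Step 1 — Angular frequency: ω = 2π·f = 2π·1e+04 = 6.283e+04 rad/s.
Step 2 — Component impedances:
  Z1: Z = 1/(jωC) = -j/(ω·C) = 0 - j7169 Ω
  Z2: Z = 1/(jωC) = -j/(ω·C) = 0 - j2264 Ω
  Z3: Z = R = 249 Ω
Step 3 — With open output, the series arm Z2 and the output shunt Z3 appear in series to ground: Z2 + Z3 = 249 - j2264 Ω.
Step 4 — Parallel with input shunt Z1: Z_in = Z1 || (Z2 + Z3) = 143.7 - j1724 Ω = 1730∠-85.2° Ω.
Step 5 — Power factor: PF = cos(φ) = Re(Z)/|Z| = 143.7/1730 = 0.08306.
Step 6 — Type: Im(Z) = -1724 ⇒ leading (phase φ = -85.2°).

PF = 0.08306 (leading, φ = -85.2°)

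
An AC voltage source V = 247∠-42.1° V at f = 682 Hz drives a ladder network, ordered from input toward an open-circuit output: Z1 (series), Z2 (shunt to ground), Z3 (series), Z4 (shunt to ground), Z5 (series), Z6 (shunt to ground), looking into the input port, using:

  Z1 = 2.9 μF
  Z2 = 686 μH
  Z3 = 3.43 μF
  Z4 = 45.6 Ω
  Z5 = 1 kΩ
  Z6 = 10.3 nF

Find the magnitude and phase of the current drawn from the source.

Step 1 — Angular frequency: ω = 2π·f = 2π·682 = 4285 rad/s.
Step 2 — Component impedances:
  Z1: Z = 1/(jωC) = -j/(ω·C) = 0 - j80.47 Ω
  Z2: Z = jωL = j·4285·0.000686 = 0 + j2.94 Ω
  Z3: Z = 1/(jωC) = -j/(ω·C) = 0 - j68.04 Ω
  Z4: Z = R = 45.6 Ω
  Z5: Z = R = 1000 Ω
  Z6: Z = 1/(jωC) = -j/(ω·C) = 0 - j2.266e+04 Ω
Step 3 — Ladder network (open output): work backward from the far end, alternating series and parallel combinations. Z_in = 0.06226 - j77.44 Ω = 77.44∠-90.0° Ω.
Step 4 — Source phasor: V = 247∠-42.1° V = 183.3 - j165.6 V.
Step 5 — Ohm's law: I = V / Z_total = (183.3 - j165.6) / (0.06226 - j77.44) = 2.14 + j2.365 A.
Step 6 — Convert to polar: |I| = 3.189 A, ∠I = 47.9°.

I = 3.189∠47.9° A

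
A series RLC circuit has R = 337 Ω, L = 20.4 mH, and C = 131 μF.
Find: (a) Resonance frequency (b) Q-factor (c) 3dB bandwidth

Step 1 — Resonance condition Im(Z)=0 gives ω₀ = 1/√(LC).
Step 2 — ω₀ = 1/√(0.0204·0.000131) = 611.7 rad/s.
Step 3 — f₀ = ω₀/(2π) = 97.36 Hz.
Step 4 — Series Q: Q = ω₀L/R = 611.7·0.0204/337 = 0.03703.
Step 5 — 3dB bandwidth: Δω = ω₀/Q = 1.652e+04 rad/s; BW = Δω/(2π) = 2629 Hz.

(a) f₀ = 97.36 Hz  (b) Q = 0.03703  (c) BW = 2629 Hz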